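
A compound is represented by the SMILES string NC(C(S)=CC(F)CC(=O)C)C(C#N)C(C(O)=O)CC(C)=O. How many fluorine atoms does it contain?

1

Scan the SMILES for F atoms (remember two-letter symbols like Cl and Br are single atoms).
Fluorine count: 1.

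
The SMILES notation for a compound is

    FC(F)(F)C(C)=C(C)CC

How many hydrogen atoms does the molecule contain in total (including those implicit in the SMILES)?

Walk through each heavy atom and fill implicit hydrogens from standard valence (C 4, N 3, O 2, S 2, halogen 1):
  atom 1: F (halogen, monovalent) → 0 H
  atom 2: C, bond orders sum to 4 (valence 4) → 0 H
  atom 3: F (halogen, monovalent) → 0 H
  atom 4: F (halogen, monovalent) → 0 H
  atom 5: C, bond orders sum to 4 (valence 4) → 0 H
  atom 6: C, bond orders sum to 1 (valence 4) → 3 H
  atom 7: C, bond orders sum to 4 (valence 4) → 0 H
  atom 8: C, bond orders sum to 1 (valence 4) → 3 H
  atom 9: C, bond orders sum to 2 (valence 4) → 2 H
  atom 10: C, bond orders sum to 1 (valence 4) → 3 H
Total hydrogens: 11.

11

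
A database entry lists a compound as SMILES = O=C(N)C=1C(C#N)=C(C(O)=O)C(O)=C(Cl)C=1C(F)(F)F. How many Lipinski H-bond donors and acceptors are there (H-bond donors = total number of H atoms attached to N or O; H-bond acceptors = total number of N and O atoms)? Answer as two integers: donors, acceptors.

Donors: find every N or O and count the H atoms it carries.
  atom 1 (O): bond orders sum to 2 → 0 H
  atom 3 (N): bond orders sum to 1 → 2 H
  atom 7 (N): bond orders sum to 3 → 0 H
  atom 10 (O): bond orders sum to 1 → 1 H
  atom 11 (O): bond orders sum to 2 → 0 H
  atom 13 (O): bond orders sum to 1 → 1 H
Lipinski HBD = 4.
Acceptors: N atoms = 2, O atoms = 4 → HBA = 6.

4, 6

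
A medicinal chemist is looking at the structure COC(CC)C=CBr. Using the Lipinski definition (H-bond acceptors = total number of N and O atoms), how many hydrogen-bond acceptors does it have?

1

N atoms: 0; O atoms: 1.
Lipinski HBA = 0 + 1 = 1.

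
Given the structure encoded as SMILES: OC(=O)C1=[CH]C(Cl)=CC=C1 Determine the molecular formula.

C7H5ClO2

Walk through each heavy atom and fill implicit hydrogens from standard valence (C 4, N 3, O 2, S 2, halogen 1):
  atom 1: O, bond orders sum to 1 (valence 2) → 1 H
  atom 2: C, bond orders sum to 4 (valence 4) → 0 H
  atom 3: O, bond orders sum to 2 (valence 2) → 0 H
  atom 4: C, bond orders sum to 4 (valence 4) → 0 H
  atom 5: C with explicit H count 1
  atom 6: C, bond orders sum to 4 (valence 4) → 0 H
  atom 7: Cl (halogen, monovalent) → 0 H
  atom 8: C, bond orders sum to 3 (valence 4) → 1 H
  atom 9: C, bond orders sum to 3 (valence 4) → 1 H
  atom 10: C, bond orders sum to 3 (valence 4) → 1 H
Totals → C:7, H:5, Cl:1, O:2.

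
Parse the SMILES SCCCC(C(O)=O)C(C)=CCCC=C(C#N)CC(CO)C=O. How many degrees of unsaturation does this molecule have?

Molecular formula: C17H25NO4S.
DoU = (2C + 2 + N − H − X) / 2, where X is the halogen count and O/S are ignored.
    = (2·17 + 2 + 1 − 25 − 0) / 2 = 12 / 2 = 6.

6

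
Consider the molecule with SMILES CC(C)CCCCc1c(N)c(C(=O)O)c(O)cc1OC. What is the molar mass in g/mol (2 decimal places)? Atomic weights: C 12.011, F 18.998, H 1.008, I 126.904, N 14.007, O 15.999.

First, the molecular formula is C15H23NO4 (counting implicit H from valence).
  C: 15 × 12.011 = 180.165
  H: 23 × 1.008 = 23.184
  N: 1 × 14.007 = 14.007
  O: 4 × 15.999 = 63.996
Sum: 15×12.011 + 23×1.008 + 1×14.007 + 4×15.999 = 281.352 → 281.35 g/mol.

281.35 g/mol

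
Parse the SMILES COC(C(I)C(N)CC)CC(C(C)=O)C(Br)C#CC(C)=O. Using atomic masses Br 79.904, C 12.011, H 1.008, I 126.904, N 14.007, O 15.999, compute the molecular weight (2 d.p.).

First, the molecular formula is C15H23BrINO3 (counting implicit H from valence).
  Br: 1 × 79.904 = 79.904
  C: 15 × 12.011 = 180.165
  H: 23 × 1.008 = 23.184
  I: 1 × 126.904 = 126.904
  N: 1 × 14.007 = 14.007
  O: 3 × 15.999 = 47.997
Sum: 1×79.904 + 15×12.011 + 23×1.008 + 1×126.904 + 1×14.007 + 3×15.999 = 472.161 → 472.16 g/mol.

472.16 g/mol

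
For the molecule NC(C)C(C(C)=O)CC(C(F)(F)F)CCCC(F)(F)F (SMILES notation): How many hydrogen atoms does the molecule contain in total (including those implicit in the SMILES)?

19

Walk through each heavy atom and fill implicit hydrogens from standard valence (C 4, N 3, O 2, S 2, halogen 1):
  atom 1: N, bond orders sum to 1 (valence 3) → 2 H
  atom 2: C, bond orders sum to 3 (valence 4) → 1 H
  atom 3: C, bond orders sum to 1 (valence 4) → 3 H
  atom 4: C, bond orders sum to 3 (valence 4) → 1 H
  atom 5: C, bond orders sum to 4 (valence 4) → 0 H
  atom 6: C, bond orders sum to 1 (valence 4) → 3 H
  atom 7: O, bond orders sum to 2 (valence 2) → 0 H
  atom 8: C, bond orders sum to 2 (valence 4) → 2 H
  atom 9: C, bond orders sum to 3 (valence 4) → 1 H
  atom 10: C, bond orders sum to 4 (valence 4) → 0 H
  atom 11: F (halogen, monovalent) → 0 H
  atom 12: F (halogen, monovalent) → 0 H
  atom 13: F (halogen, monovalent) → 0 H
  atom 14: C, bond orders sum to 2 (valence 4) → 2 H
  atom 15: C, bond orders sum to 2 (valence 4) → 2 H
  atom 16: C, bond orders sum to 2 (valence 4) → 2 H
  atom 17: C, bond orders sum to 4 (valence 4) → 0 H
  atom 18: F (halogen, monovalent) → 0 H
  atom 19: F (halogen, monovalent) → 0 H
  atom 20: F (halogen, monovalent) → 0 H
Total hydrogens: 19.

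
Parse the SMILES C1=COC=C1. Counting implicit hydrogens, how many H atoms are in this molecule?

4

Walk through each heavy atom and fill implicit hydrogens from standard valence (C 4, N 3, O 2, S 2, halogen 1):
  atom 1: C, bond orders sum to 3 (valence 4) → 1 H
  atom 2: C, bond orders sum to 3 (valence 4) → 1 H
  atom 3: O, bond orders sum to 2 (valence 2) → 0 H
  atom 4: C, bond orders sum to 3 (valence 4) → 1 H
  atom 5: C, bond orders sum to 3 (valence 4) → 1 H
Total hydrogens: 4.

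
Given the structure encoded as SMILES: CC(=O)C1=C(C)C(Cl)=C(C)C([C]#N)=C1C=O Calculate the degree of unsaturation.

Degree of unsaturation = (number of rings) + (number of π bonds).
Ring closures in the SMILES: 1.
π bonds: 5 double bonds (each 1 DoU), 1 triple bond (each 2 DoU) → 7 DoU from unsaturation.
Total DoU = 1 + 7 = 8.

8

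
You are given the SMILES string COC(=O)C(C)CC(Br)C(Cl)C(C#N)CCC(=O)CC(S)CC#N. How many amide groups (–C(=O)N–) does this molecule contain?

Scan the SMILES for the amide motif — none present.
Groups that are present: 1 ester, 1 ketone, 2 nitrile, 1 thiol.

0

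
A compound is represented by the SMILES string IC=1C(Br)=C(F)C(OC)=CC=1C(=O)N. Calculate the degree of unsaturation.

Degree of unsaturation = (number of rings) + (number of π bonds).
Ring closures in the SMILES: 1.
π bonds: 4 double bonds (each 1 DoU) → 4 DoU from unsaturation.
Total DoU = 1 + 4 = 5.

5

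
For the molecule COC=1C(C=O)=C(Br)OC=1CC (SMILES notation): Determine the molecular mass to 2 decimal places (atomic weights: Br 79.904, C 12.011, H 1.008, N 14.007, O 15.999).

233.06 g/mol

First, the molecular formula is C8H9BrO3 (counting implicit H from valence).
  Br: 1 × 79.904 = 79.904
  C: 8 × 12.011 = 96.088
  H: 9 × 1.008 = 9.072
  O: 3 × 15.999 = 47.997
Sum: 1×79.904 + 8×12.011 + 9×1.008 + 3×15.999 = 233.061 → 233.06 g/mol.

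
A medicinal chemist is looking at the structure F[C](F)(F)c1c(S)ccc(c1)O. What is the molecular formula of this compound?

C7H5F3OS

Walk through each heavy atom and fill implicit hydrogens from standard valence (C 4, N 3, O 2, S 2, halogen 1); for lowercase aromatic atoms, an aromatic c carries 1 H when it has two neighbours and 0 H with three, and aromatic n carries 0 H:
  atom 1: F (halogen, monovalent) → 0 H
  atom 2: C with explicit H count 0
  atom 3: F (halogen, monovalent) → 0 H
  atom 4: F (halogen, monovalent) → 0 H
  atom 5: aromatic c, 3 neighbours → 0 H
  atom 6: aromatic c, 3 neighbours → 0 H
  atom 7: S, bond orders sum to 1 (valence 2) → 1 H
  atom 8: aromatic c, 2 neighbours → 1 H
  atom 9: aromatic c, 2 neighbours → 1 H
  atom 10: aromatic c, 3 neighbours → 0 H
  atom 11: aromatic c, 2 neighbours → 1 H
  atom 12: O, bond orders sum to 1 (valence 2) → 1 H
Totals → C:7, H:5, F:3, O:1, S:1.
In Hill order: C7H5F3OS.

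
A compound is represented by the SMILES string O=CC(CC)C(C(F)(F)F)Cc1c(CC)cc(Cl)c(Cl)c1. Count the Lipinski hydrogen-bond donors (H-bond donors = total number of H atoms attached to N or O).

Donors: find every N or O and count the H atoms it carries.
  atom 1 (O): bond orders sum to 2 → 0 H
Lipinski HBD = 0.

0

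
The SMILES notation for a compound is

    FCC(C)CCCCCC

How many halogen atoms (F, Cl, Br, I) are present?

Halogen atoms appear at heavy-atom position 1 (1×F).
Halogen count: 1.

1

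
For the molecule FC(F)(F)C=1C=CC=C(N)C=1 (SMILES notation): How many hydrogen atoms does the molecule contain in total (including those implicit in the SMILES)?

Walk through each heavy atom and fill implicit hydrogens from standard valence (C 4, N 3, O 2, S 2, halogen 1):
  atom 1: F (halogen, monovalent) → 0 H
  atom 2: C, bond orders sum to 4 (valence 4) → 0 H
  atom 3: F (halogen, monovalent) → 0 H
  atom 4: F (halogen, monovalent) → 0 H
  atom 5: C, bond orders sum to 4 (valence 4) → 0 H
  atom 6: C, bond orders sum to 3 (valence 4) → 1 H
  atom 7: C, bond orders sum to 3 (valence 4) → 1 H
  atom 8: C, bond orders sum to 3 (valence 4) → 1 H
  atom 9: C, bond orders sum to 4 (valence 4) → 0 H
  atom 10: N, bond orders sum to 1 (valence 3) → 2 H
  atom 11: C, bond orders sum to 3 (valence 4) → 1 H
Total hydrogens: 6.

6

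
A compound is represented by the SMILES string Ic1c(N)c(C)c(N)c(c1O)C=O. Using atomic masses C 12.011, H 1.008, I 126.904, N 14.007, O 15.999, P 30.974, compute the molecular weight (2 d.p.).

First, the molecular formula is C8H9IN2O2 (counting implicit H from valence).
  C: 8 × 12.011 = 96.088
  H: 9 × 1.008 = 9.072
  I: 1 × 126.904 = 126.904
  N: 2 × 14.007 = 28.014
  O: 2 × 15.999 = 31.998
Sum: 8×12.011 + 9×1.008 + 1×126.904 + 2×14.007 + 2×15.999 = 292.076 → 292.08 g/mol.

292.08 g/mol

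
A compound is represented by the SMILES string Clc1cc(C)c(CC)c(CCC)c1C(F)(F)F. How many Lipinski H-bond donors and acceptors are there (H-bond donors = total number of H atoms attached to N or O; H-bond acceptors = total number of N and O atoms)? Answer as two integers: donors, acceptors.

0, 0

Donors: find every N or O and count the H atoms it carries.
  (no N or O atoms present)
Lipinski HBD = 0.
Acceptors: N atoms = 0, O atoms = 0 → HBA = 0.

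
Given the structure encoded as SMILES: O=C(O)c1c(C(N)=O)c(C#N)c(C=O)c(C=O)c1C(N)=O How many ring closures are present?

1

In SMILES, each pair of matching ring-closure digits denotes one ring-closing bond; the number of such bonds equals the number of independent rings.
Ring-closure bonds here: 1.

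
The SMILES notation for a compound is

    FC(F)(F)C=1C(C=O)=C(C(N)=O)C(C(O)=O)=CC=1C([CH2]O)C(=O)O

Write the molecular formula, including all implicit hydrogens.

Walk through each heavy atom and fill implicit hydrogens from standard valence (C 4, N 3, O 2, S 2, halogen 1):
  atom 1: F (halogen, monovalent) → 0 H
  atom 2: C, bond orders sum to 4 (valence 4) → 0 H
  atom 3: F (halogen, monovalent) → 0 H
  atom 4: F (halogen, monovalent) → 0 H
  atom 5: C, bond orders sum to 4 (valence 4) → 0 H
  atom 6: C, bond orders sum to 4 (valence 4) → 0 H
  atom 7: C, bond orders sum to 3 (valence 4) → 1 H
  atom 8: O, bond orders sum to 2 (valence 2) → 0 H
  atom 9: C, bond orders sum to 4 (valence 4) → 0 H
  atom 10: C, bond orders sum to 4 (valence 4) → 0 H
  atom 11: N, bond orders sum to 1 (valence 3) → 2 H
  atom 12: O, bond orders sum to 2 (valence 2) → 0 H
  atom 13: C, bond orders sum to 4 (valence 4) → 0 H
  atom 14: C, bond orders sum to 4 (valence 4) → 0 H
  atom 15: O, bond orders sum to 1 (valence 2) → 1 H
  atom 16: O, bond orders sum to 2 (valence 2) → 0 H
  atom 17: C, bond orders sum to 3 (valence 4) → 1 H
  atom 18: C, bond orders sum to 4 (valence 4) → 0 H
  atom 19: C, bond orders sum to 3 (valence 4) → 1 H
  atom 20: C with explicit H count 2
  atom 21: O, bond orders sum to 1 (valence 2) → 1 H
  atom 22: C, bond orders sum to 4 (valence 4) → 0 H
  atom 23: O, bond orders sum to 2 (valence 2) → 0 H
  atom 24: O, bond orders sum to 1 (valence 2) → 1 H
Totals → C:13, H:10, F:3, N:1, O:7.
In Hill order: C13H10F3NO7.

C13H10F3NO7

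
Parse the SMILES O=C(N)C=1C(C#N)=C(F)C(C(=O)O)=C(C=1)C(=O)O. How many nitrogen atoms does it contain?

2

Scan the SMILES for N atoms (remember two-letter symbols like Cl and Br are single atoms).
Nitrogen count: 2.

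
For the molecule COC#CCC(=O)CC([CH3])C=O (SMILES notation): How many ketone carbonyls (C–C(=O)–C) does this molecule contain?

1

The ketone motif appears at heavy-atom position 6 in the SMILES.
Other groups present: 1 aldehyde, 1 alkyne, 1 ether.
Ketone count: 1.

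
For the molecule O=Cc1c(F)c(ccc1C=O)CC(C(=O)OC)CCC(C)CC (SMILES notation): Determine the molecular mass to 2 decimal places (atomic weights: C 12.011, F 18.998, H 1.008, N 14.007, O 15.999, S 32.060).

First, the molecular formula is C18H23FO4 (counting implicit H from valence).
  C: 18 × 12.011 = 216.198
  F: 1 × 18.998 = 18.998
  H: 23 × 1.008 = 23.184
  O: 4 × 15.999 = 63.996
Sum: 18×12.011 + 1×18.998 + 23×1.008 + 4×15.999 = 322.376 → 322.38 g/mol.

322.38 g/mol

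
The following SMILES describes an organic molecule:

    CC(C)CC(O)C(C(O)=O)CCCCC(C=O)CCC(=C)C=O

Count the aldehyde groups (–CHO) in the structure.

2

The aldehyde motif appears at heavy-atom positions 16, 22 in the SMILES.
Other groups present: 1 alkene, 1 carboxylic acid, 1 hydroxyl.
Aldehyde count: 2.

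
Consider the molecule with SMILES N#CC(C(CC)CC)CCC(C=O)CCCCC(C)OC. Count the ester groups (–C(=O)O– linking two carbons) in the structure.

0

Scan the SMILES for the ester motif — none present.
Groups that are present: 1 aldehyde, 1 ether, 1 nitrile.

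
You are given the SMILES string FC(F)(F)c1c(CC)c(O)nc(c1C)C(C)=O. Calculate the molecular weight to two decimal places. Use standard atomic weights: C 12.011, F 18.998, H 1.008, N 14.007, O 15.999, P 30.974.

247.22 g/mol

First, the molecular formula is C11H12F3NO2 (counting implicit H from valence).
  C: 11 × 12.011 = 132.121
  F: 3 × 18.998 = 56.994
  H: 12 × 1.008 = 12.096
  N: 1 × 14.007 = 14.007
  O: 2 × 15.999 = 31.998
Sum: 11×12.011 + 3×18.998 + 12×1.008 + 1×14.007 + 2×15.999 = 247.216 → 247.22 g/mol.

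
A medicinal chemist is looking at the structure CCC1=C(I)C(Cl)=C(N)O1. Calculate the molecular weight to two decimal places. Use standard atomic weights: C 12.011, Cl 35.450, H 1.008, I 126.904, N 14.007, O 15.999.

First, the molecular formula is C6H7ClINO (counting implicit H from valence).
  C: 6 × 12.011 = 72.066
  Cl: 1 × 35.450 = 35.450
  H: 7 × 1.008 = 7.056
  I: 1 × 126.904 = 126.904
  N: 1 × 14.007 = 14.007
  O: 1 × 15.999 = 15.999
Sum: 6×12.011 + 1×35.450 + 7×1.008 + 1×126.904 + 1×14.007 + 1×15.999 = 271.482 → 271.48 g/mol.

271.48 g/mol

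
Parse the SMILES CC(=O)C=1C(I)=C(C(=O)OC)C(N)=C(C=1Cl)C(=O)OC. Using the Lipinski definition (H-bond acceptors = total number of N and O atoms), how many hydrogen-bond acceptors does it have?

N atoms: 1; O atoms: 5.
Lipinski HBA = 1 + 5 = 6.

6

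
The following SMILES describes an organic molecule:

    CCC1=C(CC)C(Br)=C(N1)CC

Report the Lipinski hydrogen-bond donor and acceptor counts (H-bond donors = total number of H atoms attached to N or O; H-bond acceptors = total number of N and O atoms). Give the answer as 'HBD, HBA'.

1, 1

Donors: find every N or O and count the H atoms it carries.
  atom 10 (N): bond orders sum to 2 → 1 H
Lipinski HBD = 1.
Acceptors: N atoms = 1, O atoms = 0 → HBA = 1.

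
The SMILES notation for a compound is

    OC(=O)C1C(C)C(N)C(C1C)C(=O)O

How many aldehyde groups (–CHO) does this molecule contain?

Scan the SMILES for the aldehyde motif — none present.
Groups that are present: 2 carboxylic acid, 1 primary amine.

0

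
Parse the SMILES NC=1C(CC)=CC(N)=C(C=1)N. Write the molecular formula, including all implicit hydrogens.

Walk through each heavy atom and fill implicit hydrogens from standard valence (C 4, N 3, O 2, S 2, halogen 1):
  atom 1: N, bond orders sum to 1 (valence 3) → 2 H
  atom 2: C, bond orders sum to 4 (valence 4) → 0 H
  atom 3: C, bond orders sum to 4 (valence 4) → 0 H
  atom 4: C, bond orders sum to 2 (valence 4) → 2 H
  atom 5: C, bond orders sum to 1 (valence 4) → 3 H
  atom 6: C, bond orders sum to 3 (valence 4) → 1 H
  atom 7: C, bond orders sum to 4 (valence 4) → 0 H
  atom 8: N, bond orders sum to 1 (valence 3) → 2 H
  atom 9: C, bond orders sum to 4 (valence 4) → 0 H
  atom 10: C, bond orders sum to 3 (valence 4) → 1 H
  atom 11: N, bond orders sum to 1 (valence 3) → 2 H
Totals → C:8, H:13, N:3.

C8H13N3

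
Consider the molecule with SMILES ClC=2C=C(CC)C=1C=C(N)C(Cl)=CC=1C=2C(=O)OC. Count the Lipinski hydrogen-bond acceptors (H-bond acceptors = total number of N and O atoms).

N atoms: 1; O atoms: 2.
Lipinski HBA = 1 + 2 = 3.

3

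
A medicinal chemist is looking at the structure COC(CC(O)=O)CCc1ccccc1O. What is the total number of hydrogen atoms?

16

Walk through each heavy atom and fill implicit hydrogens from standard valence (C 4, N 3, O 2, S 2, halogen 1); for lowercase aromatic atoms, an aromatic c carries 1 H when it has two neighbours and 0 H with three, and aromatic n carries 0 H:
  atom 1: C, bond orders sum to 1 (valence 4) → 3 H
  atom 2: O, bond orders sum to 2 (valence 2) → 0 H
  atom 3: C, bond orders sum to 3 (valence 4) → 1 H
  atom 4: C, bond orders sum to 2 (valence 4) → 2 H
  atom 5: C, bond orders sum to 4 (valence 4) → 0 H
  atom 6: O, bond orders sum to 1 (valence 2) → 1 H
  atom 7: O, bond orders sum to 2 (valence 2) → 0 H
  atom 8: C, bond orders sum to 2 (valence 4) → 2 H
  atom 9: C, bond orders sum to 2 (valence 4) → 2 H
  atom 10: aromatic c, 3 neighbours → 0 H
  atom 11: aromatic c, 2 neighbours → 1 H
  atom 12: aromatic c, 2 neighbours → 1 H
  atom 13: aromatic c, 2 neighbours → 1 H
  atom 14: aromatic c, 2 neighbours → 1 H
  atom 15: aromatic c, 3 neighbours → 0 H
  atom 16: O, bond orders sum to 1 (valence 2) → 1 H
Total hydrogens: 16.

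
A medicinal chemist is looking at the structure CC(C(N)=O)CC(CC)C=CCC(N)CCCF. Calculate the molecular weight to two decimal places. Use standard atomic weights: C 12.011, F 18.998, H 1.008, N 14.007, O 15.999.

258.38 g/mol

First, the molecular formula is C14H27FN2O (counting implicit H from valence).
  C: 14 × 12.011 = 168.154
  F: 1 × 18.998 = 18.998
  H: 27 × 1.008 = 27.216
  N: 2 × 14.007 = 28.014
  O: 1 × 15.999 = 15.999
Sum: 14×12.011 + 1×18.998 + 27×1.008 + 2×14.007 + 1×15.999 = 258.381 → 258.38 g/mol.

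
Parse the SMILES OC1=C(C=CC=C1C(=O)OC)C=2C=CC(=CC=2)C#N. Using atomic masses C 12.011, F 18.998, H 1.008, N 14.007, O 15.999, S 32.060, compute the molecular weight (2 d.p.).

253.26 g/mol

First, the molecular formula is C15H11NO3 (counting implicit H from valence).
  C: 15 × 12.011 = 180.165
  H: 11 × 1.008 = 11.088
  N: 1 × 14.007 = 14.007
  O: 3 × 15.999 = 47.997
Sum: 15×12.011 + 11×1.008 + 1×14.007 + 3×15.999 = 253.257 → 253.26 g/mol.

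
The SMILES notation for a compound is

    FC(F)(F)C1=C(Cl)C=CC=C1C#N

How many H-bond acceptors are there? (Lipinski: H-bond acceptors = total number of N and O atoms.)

1

N atoms: 1; O atoms: 0.
Lipinski HBA = 1 + 0 = 1.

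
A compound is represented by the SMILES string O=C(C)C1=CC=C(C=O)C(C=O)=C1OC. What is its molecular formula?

C11H10O4

Walk through each heavy atom and fill implicit hydrogens from standard valence (C 4, N 3, O 2, S 2, halogen 1):
  atom 1: O, bond orders sum to 2 (valence 2) → 0 H
  atom 2: C, bond orders sum to 4 (valence 4) → 0 H
  atom 3: C, bond orders sum to 1 (valence 4) → 3 H
  atom 4: C, bond orders sum to 4 (valence 4) → 0 H
  atom 5: C, bond orders sum to 3 (valence 4) → 1 H
  atom 6: C, bond orders sum to 3 (valence 4) → 1 H
  atom 7: C, bond orders sum to 4 (valence 4) → 0 H
  atom 8: C, bond orders sum to 3 (valence 4) → 1 H
  atom 9: O, bond orders sum to 2 (valence 2) → 0 H
  atom 10: C, bond orders sum to 4 (valence 4) → 0 H
  atom 11: C, bond orders sum to 3 (valence 4) → 1 H
  atom 12: O, bond orders sum to 2 (valence 2) → 0 H
  atom 13: C, bond orders sum to 4 (valence 4) → 0 H
  atom 14: O, bond orders sum to 2 (valence 2) → 0 H
  atom 15: C, bond orders sum to 1 (valence 4) → 3 H
Totals → C:11, H:10, O:4.
In Hill order: C11H10O4.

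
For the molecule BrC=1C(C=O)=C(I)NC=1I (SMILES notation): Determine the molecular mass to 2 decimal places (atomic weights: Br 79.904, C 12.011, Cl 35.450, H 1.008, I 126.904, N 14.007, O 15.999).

First, the molecular formula is C5H2BrI2NO (counting implicit H from valence).
  Br: 1 × 79.904 = 79.904
  C: 5 × 12.011 = 60.055
  H: 2 × 1.008 = 2.016
  I: 2 × 126.904 = 253.808
  N: 1 × 14.007 = 14.007
  O: 1 × 15.999 = 15.999
Sum: 1×79.904 + 5×12.011 + 2×1.008 + 2×126.904 + 1×14.007 + 1×15.999 = 425.789 → 425.79 g/mol.

425.79 g/mol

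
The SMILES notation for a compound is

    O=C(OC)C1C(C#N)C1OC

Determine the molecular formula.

C7H9NO3

Walk through each heavy atom and fill implicit hydrogens from standard valence (C 4, N 3, O 2, S 2, halogen 1):
  atom 1: O, bond orders sum to 2 (valence 2) → 0 H
  atom 2: C, bond orders sum to 4 (valence 4) → 0 H
  atom 3: O, bond orders sum to 2 (valence 2) → 0 H
  atom 4: C, bond orders sum to 1 (valence 4) → 3 H
  atom 5: C, bond orders sum to 3 (valence 4) → 1 H
  atom 6: C, bond orders sum to 3 (valence 4) → 1 H
  atom 7: C, bond orders sum to 4 (valence 4) → 0 H
  atom 8: N, bond orders sum to 3 (valence 3) → 0 H
  atom 9: C, bond orders sum to 3 (valence 4) → 1 H
  atom 10: O, bond orders sum to 2 (valence 2) → 0 H
  atom 11: C, bond orders sum to 1 (valence 4) → 3 H
Totals → C:7, H:9, N:1, O:3.
In Hill order: C7H9NO3.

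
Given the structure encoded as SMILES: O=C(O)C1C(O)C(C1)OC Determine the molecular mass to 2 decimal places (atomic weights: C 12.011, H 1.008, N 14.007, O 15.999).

146.14 g/mol

First, the molecular formula is C6H10O4 (counting implicit H from valence).
  C: 6 × 12.011 = 72.066
  H: 10 × 1.008 = 10.080
  O: 4 × 15.999 = 63.996
Sum: 6×12.011 + 10×1.008 + 4×15.999 = 146.142 → 146.14 g/mol.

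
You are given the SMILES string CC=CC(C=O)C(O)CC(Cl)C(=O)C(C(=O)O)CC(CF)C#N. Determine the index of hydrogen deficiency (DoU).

Molecular formula: C15H19ClFNO5.
DoU = (2C + 2 + N − H − X) / 2, where X is the halogen count and O/S are ignored.
    = (2·15 + 2 + 1 − 19 − 2) / 2 = 12 / 2 = 6.

6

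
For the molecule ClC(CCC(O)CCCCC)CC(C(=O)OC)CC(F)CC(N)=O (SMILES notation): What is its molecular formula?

C17H31ClFNO4

Walk through each heavy atom and fill implicit hydrogens from standard valence (C 4, N 3, O 2, S 2, halogen 1):
  atom 1: Cl (halogen, monovalent) → 0 H
  atom 2: C, bond orders sum to 3 (valence 4) → 1 H
  atom 3: C, bond orders sum to 2 (valence 4) → 2 H
  atom 4: C, bond orders sum to 2 (valence 4) → 2 H
  atom 5: C, bond orders sum to 3 (valence 4) → 1 H
  atom 6: O, bond orders sum to 1 (valence 2) → 1 H
  atom 7: C, bond orders sum to 2 (valence 4) → 2 H
  atom 8: C, bond orders sum to 2 (valence 4) → 2 H
  atom 9: C, bond orders sum to 2 (valence 4) → 2 H
  atom 10: C, bond orders sum to 2 (valence 4) → 2 H
  atom 11: C, bond orders sum to 1 (valence 4) → 3 H
  atom 12: C, bond orders sum to 2 (valence 4) → 2 H
  atom 13: C, bond orders sum to 3 (valence 4) → 1 H
  atom 14: C, bond orders sum to 4 (valence 4) → 0 H
  atom 15: O, bond orders sum to 2 (valence 2) → 0 H
  atom 16: O, bond orders sum to 2 (valence 2) → 0 H
  atom 17: C, bond orders sum to 1 (valence 4) → 3 H
  atom 18: C, bond orders sum to 2 (valence 4) → 2 H
  atom 19: C, bond orders sum to 3 (valence 4) → 1 H
  atom 20: F (halogen, monovalent) → 0 H
  atom 21: C, bond orders sum to 2 (valence 4) → 2 H
  atom 22: C, bond orders sum to 4 (valence 4) → 0 H
  atom 23: N, bond orders sum to 1 (valence 3) → 2 H
  atom 24: O, bond orders sum to 2 (valence 2) → 0 H
Totals → C:17, H:31, Cl:1, F:1, N:1, O:4.
In Hill order: C17H31ClFNO4.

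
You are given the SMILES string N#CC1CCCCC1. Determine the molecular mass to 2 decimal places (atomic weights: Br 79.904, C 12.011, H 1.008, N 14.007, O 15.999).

First, the molecular formula is C7H11N (counting implicit H from valence).
  C: 7 × 12.011 = 84.077
  H: 11 × 1.008 = 11.088
  N: 1 × 14.007 = 14.007
Sum: 7×12.011 + 11×1.008 + 1×14.007 = 109.172 → 109.17 g/mol.

109.17 g/mol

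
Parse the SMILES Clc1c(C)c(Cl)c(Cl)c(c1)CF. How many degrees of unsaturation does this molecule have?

4

Molecular formula: C8H6Cl3F.
DoU = (2C + 2 + N − H − X) / 2, where X is the halogen count and O/S are ignored.
    = (2·8 + 2 + 0 − 6 − 4) / 2 = 8 / 2 = 4.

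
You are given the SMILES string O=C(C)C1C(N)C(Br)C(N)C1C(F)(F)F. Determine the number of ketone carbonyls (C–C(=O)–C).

The ketone motif appears at heavy-atom position 2 in the SMILES.
Other groups present: 2 primary amine.
Ketone count: 1.

1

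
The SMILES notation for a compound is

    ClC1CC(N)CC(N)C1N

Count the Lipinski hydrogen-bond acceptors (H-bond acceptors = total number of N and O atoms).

3

N atoms: 3; O atoms: 0.
Lipinski HBA = 3 + 0 = 3.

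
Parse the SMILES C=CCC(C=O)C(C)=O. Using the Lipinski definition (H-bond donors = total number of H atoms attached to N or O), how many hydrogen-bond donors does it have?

Donors: find every N or O and count the H atoms it carries.
  atom 6 (O): bond orders sum to 2 → 0 H
  atom 9 (O): bond orders sum to 2 → 0 H
Lipinski HBD = 0.

0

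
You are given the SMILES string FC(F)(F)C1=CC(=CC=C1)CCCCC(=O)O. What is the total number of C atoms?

12

Count every carbon token in the SMILES (each C, including those in ring-closure positions and inside branches).
Carbon count: 12.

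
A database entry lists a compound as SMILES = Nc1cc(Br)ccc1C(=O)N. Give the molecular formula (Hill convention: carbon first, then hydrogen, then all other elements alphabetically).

C7H7BrN2O

Walk through each heavy atom and fill implicit hydrogens from standard valence (C 4, N 3, O 2, S 2, halogen 1); for lowercase aromatic atoms, an aromatic c carries 1 H when it has two neighbours and 0 H with three, and aromatic n carries 0 H:
  atom 1: N, bond orders sum to 1 (valence 3) → 2 H
  atom 2: aromatic c, 3 neighbours → 0 H
  atom 3: aromatic c, 2 neighbours → 1 H
  atom 4: aromatic c, 3 neighbours → 0 H
  atom 5: Br (halogen, monovalent) → 0 H
  atom 6: aromatic c, 2 neighbours → 1 H
  atom 7: aromatic c, 2 neighbours → 1 H
  atom 8: aromatic c, 3 neighbours → 0 H
  atom 9: C, bond orders sum to 4 (valence 4) → 0 H
  atom 10: O, bond orders sum to 2 (valence 2) → 0 H
  atom 11: N, bond orders sum to 1 (valence 3) → 2 H
Totals → C:7, H:7, Br:1, N:2, O:1.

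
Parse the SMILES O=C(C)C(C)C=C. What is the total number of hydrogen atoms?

10

Walk through each heavy atom and fill implicit hydrogens from standard valence (C 4, N 3, O 2, S 2, halogen 1):
  atom 1: O, bond orders sum to 2 (valence 2) → 0 H
  atom 2: C, bond orders sum to 4 (valence 4) → 0 H
  atom 3: C, bond orders sum to 1 (valence 4) → 3 H
  atom 4: C, bond orders sum to 3 (valence 4) → 1 H
  atom 5: C, bond orders sum to 1 (valence 4) → 3 H
  atom 6: C, bond orders sum to 3 (valence 4) → 1 H
  atom 7: C, bond orders sum to 2 (valence 4) → 2 H
Total hydrogens: 10.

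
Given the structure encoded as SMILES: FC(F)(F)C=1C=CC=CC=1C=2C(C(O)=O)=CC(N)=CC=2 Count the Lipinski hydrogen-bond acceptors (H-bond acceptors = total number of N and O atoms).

N atoms: 1; O atoms: 2.
Lipinski HBA = 1 + 2 = 3.

3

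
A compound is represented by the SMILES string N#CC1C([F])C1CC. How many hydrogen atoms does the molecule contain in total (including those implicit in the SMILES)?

Walk through each heavy atom and fill implicit hydrogens from standard valence (C 4, N 3, O 2, S 2, halogen 1):
  atom 1: N, bond orders sum to 3 (valence 3) → 0 H
  atom 2: C, bond orders sum to 4 (valence 4) → 0 H
  atom 3: C, bond orders sum to 3 (valence 4) → 1 H
  atom 4: C, bond orders sum to 3 (valence 4) → 1 H
  atom 5: F with explicit H count 0
  atom 6: C, bond orders sum to 3 (valence 4) → 1 H
  atom 7: C, bond orders sum to 2 (valence 4) → 2 H
  atom 8: C, bond orders sum to 1 (valence 4) → 3 H
Total hydrogens: 8.

8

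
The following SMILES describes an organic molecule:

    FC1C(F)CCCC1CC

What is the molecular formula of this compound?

C8H14F2

Walk through each heavy atom and fill implicit hydrogens from standard valence (C 4, N 3, O 2, S 2, halogen 1):
  atom 1: F (halogen, monovalent) → 0 H
  atom 2: C, bond orders sum to 3 (valence 4) → 1 H
  atom 3: C, bond orders sum to 3 (valence 4) → 1 H
  atom 4: F (halogen, monovalent) → 0 H
  atom 5: C, bond orders sum to 2 (valence 4) → 2 H
  atom 6: C, bond orders sum to 2 (valence 4) → 2 H
  atom 7: C, bond orders sum to 2 (valence 4) → 2 H
  atom 8: C, bond orders sum to 3 (valence 4) → 1 H
  atom 9: C, bond orders sum to 2 (valence 4) → 2 H
  atom 10: C, bond orders sum to 1 (valence 4) → 3 H
Totals → C:8, H:14, F:2.
In Hill order: C8H14F2.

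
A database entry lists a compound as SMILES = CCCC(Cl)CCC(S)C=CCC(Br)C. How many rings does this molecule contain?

0

In SMILES, each pair of matching ring-closure digits denotes one ring-closing bond; the number of such bonds equals the number of independent rings.
Ring-closure bonds here: 0.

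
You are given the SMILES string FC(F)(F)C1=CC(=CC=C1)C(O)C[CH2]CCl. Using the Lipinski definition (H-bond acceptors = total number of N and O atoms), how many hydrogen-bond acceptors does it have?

1

N atoms: 0; O atoms: 1.
Lipinski HBA = 0 + 1 = 1.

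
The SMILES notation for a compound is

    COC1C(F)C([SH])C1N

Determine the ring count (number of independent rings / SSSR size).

In SMILES, each pair of matching ring-closure digits denotes one ring-closing bond; the number of such bonds equals the number of independent rings.
Ring-closure bonds here: 1.

1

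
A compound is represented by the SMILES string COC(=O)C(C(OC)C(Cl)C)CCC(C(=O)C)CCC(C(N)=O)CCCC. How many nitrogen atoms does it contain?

1

Scan the SMILES for N atoms (remember two-letter symbols like Cl and Br are single atoms).
Nitrogen count: 1.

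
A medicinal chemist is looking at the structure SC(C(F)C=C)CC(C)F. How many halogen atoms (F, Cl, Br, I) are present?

2

Halogen atoms appear at heavy-atom positions 4, 10 (2×F).
Other groups present: 1 alkene, 1 thiol.
Halogen count: 2.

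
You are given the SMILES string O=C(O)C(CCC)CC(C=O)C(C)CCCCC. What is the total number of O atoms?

3

Scan the SMILES for O atoms (remember two-letter symbols like Cl and Br are single atoms).
Oxygen count: 3.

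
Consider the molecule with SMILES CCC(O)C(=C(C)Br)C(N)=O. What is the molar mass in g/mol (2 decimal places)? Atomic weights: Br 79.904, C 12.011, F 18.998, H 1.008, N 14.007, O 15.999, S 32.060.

222.08 g/mol

First, the molecular formula is C7H12BrNO2 (counting implicit H from valence).
  Br: 1 × 79.904 = 79.904
  C: 7 × 12.011 = 84.077
  H: 12 × 1.008 = 12.096
  N: 1 × 14.007 = 14.007
  O: 2 × 15.999 = 31.998
Sum: 1×79.904 + 7×12.011 + 12×1.008 + 1×14.007 + 2×15.999 = 222.082 → 222.08 g/mol.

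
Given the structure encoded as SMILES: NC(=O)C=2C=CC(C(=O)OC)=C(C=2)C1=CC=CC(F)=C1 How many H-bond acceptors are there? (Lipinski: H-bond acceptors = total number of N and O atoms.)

N atoms: 1; O atoms: 3.
Lipinski HBA = 1 + 3 = 4.

4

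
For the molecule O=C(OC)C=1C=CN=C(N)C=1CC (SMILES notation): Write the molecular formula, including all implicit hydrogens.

C9H12N2O2

Walk through each heavy atom and fill implicit hydrogens from standard valence (C 4, N 3, O 2, S 2, halogen 1):
  atom 1: O, bond orders sum to 2 (valence 2) → 0 H
  atom 2: C, bond orders sum to 4 (valence 4) → 0 H
  atom 3: O, bond orders sum to 2 (valence 2) → 0 H
  atom 4: C, bond orders sum to 1 (valence 4) → 3 H
  atom 5: C, bond orders sum to 4 (valence 4) → 0 H
  atom 6: C, bond orders sum to 3 (valence 4) → 1 H
  atom 7: C, bond orders sum to 3 (valence 4) → 1 H
  atom 8: N, bond orders sum to 3 (valence 3) → 0 H
  atom 9: C, bond orders sum to 4 (valence 4) → 0 H
  atom 10: N, bond orders sum to 1 (valence 3) → 2 H
  atom 11: C, bond orders sum to 4 (valence 4) → 0 H
  atom 12: C, bond orders sum to 2 (valence 4) → 2 H
  atom 13: C, bond orders sum to 1 (valence 4) → 3 H
Totals → C:9, H:12, N:2, O:2.
In Hill order: C9H12N2O2.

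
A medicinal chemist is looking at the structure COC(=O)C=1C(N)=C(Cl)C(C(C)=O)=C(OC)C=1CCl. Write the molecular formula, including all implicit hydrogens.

Walk through each heavy atom and fill implicit hydrogens from standard valence (C 4, N 3, O 2, S 2, halogen 1):
  atom 1: C, bond orders sum to 1 (valence 4) → 3 H
  atom 2: O, bond orders sum to 2 (valence 2) → 0 H
  atom 3: C, bond orders sum to 4 (valence 4) → 0 H
  atom 4: O, bond orders sum to 2 (valence 2) → 0 H
  atom 5: C, bond orders sum to 4 (valence 4) → 0 H
  atom 6: C, bond orders sum to 4 (valence 4) → 0 H
  atom 7: N, bond orders sum to 1 (valence 3) → 2 H
  atom 8: C, bond orders sum to 4 (valence 4) → 0 H
  atom 9: Cl (halogen, monovalent) → 0 H
  atom 10: C, bond orders sum to 4 (valence 4) → 0 H
  atom 11: C, bond orders sum to 4 (valence 4) → 0 H
  atom 12: C, bond orders sum to 1 (valence 4) → 3 H
  atom 13: O, bond orders sum to 2 (valence 2) → 0 H
  atom 14: C, bond orders sum to 4 (valence 4) → 0 H
  atom 15: O, bond orders sum to 2 (valence 2) → 0 H
  atom 16: C, bond orders sum to 1 (valence 4) → 3 H
  atom 17: C, bond orders sum to 4 (valence 4) → 0 H
  atom 18: C, bond orders sum to 2 (valence 4) → 2 H
  atom 19: Cl (halogen, monovalent) → 0 H
Totals → C:12, H:13, Cl:2, N:1, O:4.
In Hill order: C12H13Cl2NO4.

C12H13Cl2NO4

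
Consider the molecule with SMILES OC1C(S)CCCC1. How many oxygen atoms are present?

Scan the SMILES for O atoms (remember two-letter symbols like Cl and Br are single atoms).
Oxygen count: 1.

1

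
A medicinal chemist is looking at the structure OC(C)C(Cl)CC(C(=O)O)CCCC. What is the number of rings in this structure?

In SMILES, each pair of matching ring-closure digits denotes one ring-closing bond; the number of such bonds equals the number of independent rings.
Ring-closure bonds here: 0.

0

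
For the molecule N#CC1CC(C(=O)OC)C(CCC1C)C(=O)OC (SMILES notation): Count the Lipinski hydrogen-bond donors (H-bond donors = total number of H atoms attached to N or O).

0

Donors: find every N or O and count the H atoms it carries.
  atom 1 (N): bond orders sum to 3 → 0 H
  atom 7 (O): bond orders sum to 2 → 0 H
  atom 8 (O): bond orders sum to 2 → 0 H
  atom 16 (O): bond orders sum to 2 → 0 H
  atom 17 (O): bond orders sum to 2 → 0 H
Lipinski HBD = 0.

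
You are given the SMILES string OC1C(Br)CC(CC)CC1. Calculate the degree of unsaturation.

1

Molecular formula: C8H15BrO.
DoU = (2C + 2 + N − H − X) / 2, where X is the halogen count and O/S are ignored.
    = (2·8 + 2 + 0 − 15 − 1) / 2 = 2 / 2 = 1.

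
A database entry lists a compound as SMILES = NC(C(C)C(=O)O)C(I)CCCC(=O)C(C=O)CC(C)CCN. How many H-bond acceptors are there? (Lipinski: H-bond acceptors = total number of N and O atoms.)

6

N atoms: 2; O atoms: 4.
Lipinski HBA = 2 + 4 = 6.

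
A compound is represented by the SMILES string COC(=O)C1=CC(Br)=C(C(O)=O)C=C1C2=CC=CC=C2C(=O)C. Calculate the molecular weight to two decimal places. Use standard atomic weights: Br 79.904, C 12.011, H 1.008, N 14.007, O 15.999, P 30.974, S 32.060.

377.19 g/mol

First, the molecular formula is C17H13BrO5 (counting implicit H from valence).
  Br: 1 × 79.904 = 79.904
  C: 17 × 12.011 = 204.187
  H: 13 × 1.008 = 13.104
  O: 5 × 15.999 = 79.995
Sum: 1×79.904 + 17×12.011 + 13×1.008 + 5×15.999 = 377.190 → 377.19 g/mol.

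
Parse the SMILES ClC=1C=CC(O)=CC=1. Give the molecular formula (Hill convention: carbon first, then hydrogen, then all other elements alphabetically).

Walk through each heavy atom and fill implicit hydrogens from standard valence (C 4, N 3, O 2, S 2, halogen 1):
  atom 1: Cl (halogen, monovalent) → 0 H
  atom 2: C, bond orders sum to 4 (valence 4) → 0 H
  atom 3: C, bond orders sum to 3 (valence 4) → 1 H
  atom 4: C, bond orders sum to 3 (valence 4) → 1 H
  atom 5: C, bond orders sum to 4 (valence 4) → 0 H
  atom 6: O, bond orders sum to 1 (valence 2) → 1 H
  atom 7: C, bond orders sum to 3 (valence 4) → 1 H
  atom 8: C, bond orders sum to 3 (valence 4) → 1 H
Totals → C:6, H:5, Cl:1, O:1.

C6H5ClO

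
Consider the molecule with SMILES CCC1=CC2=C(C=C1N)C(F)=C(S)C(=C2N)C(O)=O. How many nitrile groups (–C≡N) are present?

Scan the SMILES for the nitrile motif — none present.
Groups that are present: 1 carboxylic acid, 2 primary amine, 1 thiol.

0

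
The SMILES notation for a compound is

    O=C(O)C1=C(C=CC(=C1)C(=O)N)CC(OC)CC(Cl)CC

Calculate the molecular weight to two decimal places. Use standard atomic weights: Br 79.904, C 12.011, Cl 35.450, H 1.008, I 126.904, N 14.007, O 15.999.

313.78 g/mol

First, the molecular formula is C15H20ClNO4 (counting implicit H from valence).
  C: 15 × 12.011 = 180.165
  Cl: 1 × 35.450 = 35.450
  H: 20 × 1.008 = 20.160
  N: 1 × 14.007 = 14.007
  O: 4 × 15.999 = 63.996
Sum: 15×12.011 + 1×35.450 + 20×1.008 + 1×14.007 + 4×15.999 = 313.778 → 313.78 g/mol.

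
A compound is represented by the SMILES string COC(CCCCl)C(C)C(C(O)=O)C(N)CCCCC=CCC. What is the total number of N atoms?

1

Scan the SMILES for N atoms (remember two-letter symbols like Cl and Br are single atoms).
Nitrogen count: 1.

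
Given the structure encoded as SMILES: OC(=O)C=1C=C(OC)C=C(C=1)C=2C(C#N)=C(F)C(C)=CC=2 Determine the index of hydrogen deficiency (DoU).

Degree of unsaturation = (number of rings) + (number of π bonds).
Ring closures in the SMILES: 2.
π bonds: 7 double bonds (each 1 DoU), 1 triple bond (each 2 DoU) → 9 DoU from unsaturation.
Total DoU = 2 + 9 = 11.

11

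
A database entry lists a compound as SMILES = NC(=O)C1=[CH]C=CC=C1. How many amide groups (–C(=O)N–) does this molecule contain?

1

The amide motif appears at heavy-atom position 2 in the SMILES.
Amide count: 1.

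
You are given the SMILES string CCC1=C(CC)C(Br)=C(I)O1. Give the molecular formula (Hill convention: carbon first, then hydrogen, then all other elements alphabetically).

Walk through each heavy atom and fill implicit hydrogens from standard valence (C 4, N 3, O 2, S 2, halogen 1):
  atom 1: C, bond orders sum to 1 (valence 4) → 3 H
  atom 2: C, bond orders sum to 2 (valence 4) → 2 H
  atom 3: C, bond orders sum to 4 (valence 4) → 0 H
  atom 4: C, bond orders sum to 4 (valence 4) → 0 H
  atom 5: C, bond orders sum to 2 (valence 4) → 2 H
  atom 6: C, bond orders sum to 1 (valence 4) → 3 H
  atom 7: C, bond orders sum to 4 (valence 4) → 0 H
  atom 8: Br (halogen, monovalent) → 0 H
  atom 9: C, bond orders sum to 4 (valence 4) → 0 H
  atom 10: I (halogen, monovalent) → 0 H
  atom 11: O, bond orders sum to 2 (valence 2) → 0 H
Totals → C:8, H:10, Br:1, I:1, O:1.

C8H10BrIO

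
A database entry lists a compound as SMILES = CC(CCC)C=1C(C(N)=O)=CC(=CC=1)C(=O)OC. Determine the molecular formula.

Walk through each heavy atom and fill implicit hydrogens from standard valence (C 4, N 3, O 2, S 2, halogen 1):
  atom 1: C, bond orders sum to 1 (valence 4) → 3 H
  atom 2: C, bond orders sum to 3 (valence 4) → 1 H
  atom 3: C, bond orders sum to 2 (valence 4) → 2 H
  atom 4: C, bond orders sum to 2 (valence 4) → 2 H
  atom 5: C, bond orders sum to 1 (valence 4) → 3 H
  atom 6: C, bond orders sum to 4 (valence 4) → 0 H
  atom 7: C, bond orders sum to 4 (valence 4) → 0 H
  atom 8: C, bond orders sum to 4 (valence 4) → 0 H
  atom 9: N, bond orders sum to 1 (valence 3) → 2 H
  atom 10: O, bond orders sum to 2 (valence 2) → 0 H
  atom 11: C, bond orders sum to 3 (valence 4) → 1 H
  atom 12: C, bond orders sum to 4 (valence 4) → 0 H
  atom 13: C, bond orders sum to 3 (valence 4) → 1 H
  atom 14: C, bond orders sum to 3 (valence 4) → 1 H
  atom 15: C, bond orders sum to 4 (valence 4) → 0 H
  atom 16: O, bond orders sum to 2 (valence 2) → 0 H
  atom 17: O, bond orders sum to 2 (valence 2) → 0 H
  atom 18: C, bond orders sum to 1 (valence 4) → 3 H
Totals → C:14, H:19, N:1, O:3.

C14H19NO3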